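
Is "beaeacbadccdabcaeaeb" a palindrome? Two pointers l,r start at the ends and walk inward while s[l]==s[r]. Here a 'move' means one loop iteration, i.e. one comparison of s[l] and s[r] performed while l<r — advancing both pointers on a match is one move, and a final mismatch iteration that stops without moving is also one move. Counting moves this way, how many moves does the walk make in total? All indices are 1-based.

[1,20] 'b'=='b' → l++,r--
[2,19] 'e'=='e' → l++,r--
[3,18] 'a'=='a' → l++,r--
[4,17] 'e'=='e' → l++,r--
[5,16] 'a'=='a' → l++,r--
[6,15] 'c'=='c' → l++,r--
[7,14] 'b'=='b' → l++,r--
[8,13] 'a'=='a' → l++,r--
[9,12] 'd'=='d' → l++,r--
[10,11] 'c'=='c' → l++,r--

10 moves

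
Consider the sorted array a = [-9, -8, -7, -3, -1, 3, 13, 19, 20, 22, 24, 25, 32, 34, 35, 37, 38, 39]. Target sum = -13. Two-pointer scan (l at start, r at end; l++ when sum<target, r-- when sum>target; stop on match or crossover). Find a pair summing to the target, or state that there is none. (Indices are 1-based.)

l=1 r=18: -9+39=30 >-13, r--
l=1 r=17: -9+38=29 >-13, r--
l=1 r=16: -9+37=28 >-13, r--
l=1 r=15: -9+35=26 >-13, r--
l=1 r=14: -9+34=25 >-13, r--
l=1 r=13: -9+32=23 >-13, r--
l=1 r=12: -9+25=16 >-13, r--
l=1 r=11: -9+24=15 >-13, r--
l=1 r=10: -9+22=13 >-13, r--
l=1 r=9: -9+20=11 >-13, r--
l=1 r=8: -9+19=10 >-13, r--
l=1 r=7: -9+13=4 >-13, r--
l=1 r=6: -9+3=-6 >-13, r--
l=1 r=5: -9+-1=-10 >-13, r--
l=1 r=4: -9+-3=-12 >-13, r--
l=1 r=3: -9+-7=-16 <-13, l++
l=2 r=3: -8+-7=-15 <-13, l++

no pair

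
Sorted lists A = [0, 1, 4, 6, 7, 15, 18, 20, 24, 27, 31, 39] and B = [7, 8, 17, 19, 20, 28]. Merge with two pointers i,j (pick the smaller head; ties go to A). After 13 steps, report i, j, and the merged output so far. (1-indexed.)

[i=1,j=1] A[i]=0<=B[j]=7 take 0 → i++
[i=2,j=1] A[i]=1<=B[j]=7 take 1 → i++
[i=3,j=1] A[i]=4<=B[j]=7 take 4 → i++
[i=4,j=1] A[i]=6<=B[j]=7 take 6 → i++
[i=5,j=1] A[i]=7<=B[j]=7 take 7 → i++
[i=6,j=1] A[i]=15>B[j]=7 take 7 → j++
[i=6,j=2] A[i]=15>B[j]=8 take 8 → j++
[i=6,j=3] A[i]=15<=B[j]=17 take 15 → i++
[i=7,j=3] A[i]=18>B[j]=17 take 17 → j++
[i=7,j=4] A[i]=18<=B[j]=19 take 18 → i++
[i=8,j=4] A[i]=20>B[j]=19 take 19 → j++
[i=8,j=5] A[i]=20<=B[j]=20 take 20 → i++
[i=9,j=5] A[i]=24>B[j]=20 take 20 → j++

i=9, j=6, merged so far=[0, 1, 4, 6, 7, 7, 8, 15, 17, 18, 19, 20, 20]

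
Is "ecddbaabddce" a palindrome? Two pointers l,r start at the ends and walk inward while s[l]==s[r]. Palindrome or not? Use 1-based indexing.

palindrome

[1,12] 'e'=='e' → l++,r--
[2,11] 'c'=='c' → l++,r--
[3,10] 'd'=='d' → l++,r--
[4,9] 'd'=='d' → l++,r--
[5,8] 'b'=='b' → l++,r--
[6,7] 'a'=='a' → l++,r--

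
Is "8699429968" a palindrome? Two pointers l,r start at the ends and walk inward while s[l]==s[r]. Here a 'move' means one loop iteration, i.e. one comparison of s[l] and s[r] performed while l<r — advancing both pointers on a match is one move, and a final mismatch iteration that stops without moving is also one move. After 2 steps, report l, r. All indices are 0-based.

l=2, r=7

l=0 r=9: '8'=='8', l++,r--
l=1 r=8: '6'=='6', l++,r--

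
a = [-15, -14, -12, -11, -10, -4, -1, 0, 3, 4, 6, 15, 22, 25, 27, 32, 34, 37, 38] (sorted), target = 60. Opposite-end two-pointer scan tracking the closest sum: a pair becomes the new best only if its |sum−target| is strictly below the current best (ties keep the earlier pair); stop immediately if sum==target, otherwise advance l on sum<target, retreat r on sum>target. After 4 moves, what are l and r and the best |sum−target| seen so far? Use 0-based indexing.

l=4, r=18, best |Δ|=33

[0,18] -15+38=23 d=37 * → l++
[1,18] -14+38=24 d=36 * → l++
[2,18] -12+38=26 d=34 * → l++
[3,18] -11+38=27 d=33 * → l++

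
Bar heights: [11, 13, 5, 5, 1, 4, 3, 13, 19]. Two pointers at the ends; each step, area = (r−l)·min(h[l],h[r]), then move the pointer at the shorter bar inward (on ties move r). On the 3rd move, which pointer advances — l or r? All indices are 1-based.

[1,9] min(11,19)*8=88 best=88 * → l++
[2,9] min(13,19)*7=91 best=91 * → l++
[3,9] min(5,19)*6=30 best=91 → l++

l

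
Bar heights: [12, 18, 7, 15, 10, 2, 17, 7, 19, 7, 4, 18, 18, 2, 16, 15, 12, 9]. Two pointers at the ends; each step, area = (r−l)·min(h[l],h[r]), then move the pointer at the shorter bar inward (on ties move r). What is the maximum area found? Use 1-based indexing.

l=1 r=18: min(12,9)*17=153 best=153 *, r--
l=1 r=17: min(12,12)*16=192 best=192 *, r--
l=1 r=16: min(12,15)*15=180 best=192, l++
l=2 r=16: min(18,15)*14=210 best=210 *, r--
l=2 r=15: min(18,16)*13=208 best=210, r--
l=2 r=14: min(18,2)*12=24 best=210, r--
l=2 r=13: min(18,18)*11=198 best=210, r--
l=2 r=12: min(18,18)*10=180 best=210, r--
l=2 r=11: min(18,4)*9=36 best=210, r--
l=2 r=10: min(18,7)*8=56 best=210, r--
l=2 r=9: min(18,19)*7=126 best=210, l++
l=3 r=9: min(7,19)*6=42 best=210, l++
l=4 r=9: min(15,19)*5=75 best=210, l++
l=5 r=9: min(10,19)*4=40 best=210, l++
l=6 r=9: min(2,19)*3=6 best=210, l++
l=7 r=9: min(17,19)*2=34 best=210, l++
l=8 r=9: min(7,19)*1=7 best=210, l++

max area = 210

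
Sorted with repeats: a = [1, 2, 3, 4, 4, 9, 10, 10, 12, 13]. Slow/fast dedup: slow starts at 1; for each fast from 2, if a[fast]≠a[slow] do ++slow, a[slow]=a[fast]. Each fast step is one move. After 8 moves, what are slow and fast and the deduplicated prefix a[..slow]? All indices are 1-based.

slow=1 fast=2: a[fast]=2≠a[slow]=1 write a[2]=2, slow++,fast++
slow=2 fast=3: a[fast]=3≠a[slow]=2 write a[3]=3, slow++,fast++
slow=3 fast=4: a[fast]=4≠a[slow]=3 write a[4]=4, slow++,fast++
slow=4 fast=5: a[fast]=4=a[slow] dup, fast++
slow=4 fast=6: a[fast]=9≠a[slow]=4 write a[5]=9, slow++,fast++
slow=5 fast=7: a[fast]=10≠a[slow]=9 write a[6]=10, slow++,fast++
slow=6 fast=8: a[fast]=10=a[slow] dup, fast++
slow=6 fast=9: a[fast]=12≠a[slow]=10 write a[7]=12, slow++,fast++

slow=7, fast=10, prefix=[1, 2, 3, 4, 9, 10, 12]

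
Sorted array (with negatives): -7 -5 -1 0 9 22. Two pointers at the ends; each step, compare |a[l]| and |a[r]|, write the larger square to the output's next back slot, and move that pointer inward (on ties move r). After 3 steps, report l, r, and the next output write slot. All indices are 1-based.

l=2, r=4, next write slot=3

[1,6] |-7|<=|22| out[6]=484 → r--
[1,5] |-7|<=|9| out[5]=81 → r--
[1,4] |-7|>|0| out[4]=49 → l++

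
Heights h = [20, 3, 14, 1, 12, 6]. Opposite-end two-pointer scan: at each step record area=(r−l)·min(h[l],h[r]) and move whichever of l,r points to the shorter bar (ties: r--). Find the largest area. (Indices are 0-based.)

[0,5] min(20,6)*5=30 best=30 * → r--
[0,4] min(20,12)*4=48 best=48 * → r--
[0,3] min(20,1)*3=3 best=48 → r--
[0,2] min(20,14)*2=28 best=48 → r--
[0,1] min(20,3)*1=3 best=48 → r--

max area = 48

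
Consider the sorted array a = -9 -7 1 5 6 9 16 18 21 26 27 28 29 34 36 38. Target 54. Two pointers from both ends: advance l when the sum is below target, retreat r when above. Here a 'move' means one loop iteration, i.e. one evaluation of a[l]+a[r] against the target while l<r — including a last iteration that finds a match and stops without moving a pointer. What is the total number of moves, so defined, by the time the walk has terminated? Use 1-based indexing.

7 moves

[1,16] -9+38=29 <54 → l++
[2,16] -7+38=31 <54 → l++
[3,16] 1+38=39 <54 → l++
[4,16] 5+38=43 <54 → l++
[5,16] 6+38=44 <54 → l++
[6,16] 9+38=47 <54 → l++
[7,16] 16+38=54 → found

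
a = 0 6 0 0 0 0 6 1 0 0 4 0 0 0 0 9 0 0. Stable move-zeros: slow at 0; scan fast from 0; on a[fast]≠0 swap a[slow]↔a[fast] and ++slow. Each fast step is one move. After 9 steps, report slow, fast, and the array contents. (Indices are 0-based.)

slow=3, fast=9, a=[6, 6, 1, 0, 0, 0, 0, 0, 0, 0, 4, 0, 0, 0, 0, 9, 0, 0]

(s=0,f=0) a[fast]=0 → fast++
(s=0,f=1) a[fast]=6≠0 swap→a[0]=6 → slow++,fast++
(s=1,f=2) a[fast]=0 → fast++
(s=1,f=3) a[fast]=0 → fast++
(s=1,f=4) a[fast]=0 → fast++
(s=1,f=5) a[fast]=0 → fast++
(s=1,f=6) a[fast]=6≠0 swap→a[1]=6 → slow++,fast++
(s=2,f=7) a[fast]=1≠0 swap→a[2]=1 → slow++,fast++
(s=3,f=8) a[fast]=0 → fast++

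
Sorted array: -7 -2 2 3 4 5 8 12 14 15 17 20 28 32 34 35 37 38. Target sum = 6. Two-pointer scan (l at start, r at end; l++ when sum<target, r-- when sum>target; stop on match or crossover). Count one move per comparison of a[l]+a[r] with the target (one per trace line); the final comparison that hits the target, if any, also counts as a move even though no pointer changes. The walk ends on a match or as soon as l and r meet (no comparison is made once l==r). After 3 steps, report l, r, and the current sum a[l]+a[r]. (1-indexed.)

l=1 r=18: -7+38=31 >6, r--
l=1 r=17: -7+37=30 >6, r--
l=1 r=16: -7+35=28 >6, r--

l=1, r=15, sum=27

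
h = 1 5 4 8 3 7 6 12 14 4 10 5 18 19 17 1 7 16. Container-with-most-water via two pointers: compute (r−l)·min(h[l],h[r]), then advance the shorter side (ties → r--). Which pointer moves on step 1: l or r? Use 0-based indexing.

l=0 r=17: min(1,16)*17=17 best=17 *, l++

l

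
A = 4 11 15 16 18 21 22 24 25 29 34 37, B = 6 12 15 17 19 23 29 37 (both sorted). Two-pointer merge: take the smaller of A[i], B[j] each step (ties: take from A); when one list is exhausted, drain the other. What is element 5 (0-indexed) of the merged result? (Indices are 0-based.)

[i=0,j=0] A[i]=4<=B[j]=6 take 4 → i++
[i=1,j=0] A[i]=11>B[j]=6 take 6 → j++
[i=1,j=1] A[i]=11<=B[j]=12 take 11 → i++
[i=2,j=1] A[i]=15>B[j]=12 take 12 → j++
[i=2,j=2] A[i]=15<=B[j]=15 take 15 → i++
[i=3,j=2] A[i]=16>B[j]=15 take 15 → j++
[i=3,j=3] A[i]=16<=B[j]=17 take 16 → i++
[i=4,j=3] A[i]=18>B[j]=17 take 17 → j++
[i=4,j=4] A[i]=18<=B[j]=19 take 18 → i++
[i=5,j=4] A[i]=21>B[j]=19 take 19 → j++
[i=5,j=5] A[i]=21<=B[j]=23 take 21 → i++
[i=6,j=5] A[i]=22<=B[j]=23 take 22 → i++
[i=7,j=5] A[i]=24>B[j]=23 take 23 → j++
[i=7,j=6] A[i]=24<=B[j]=29 take 24 → i++
[i=8,j=6] A[i]=25<=B[j]=29 take 25 → i++
[i=9,j=6] A[i]=29<=B[j]=29 take 29 → i++
[i=10,j=6] A[i]=34>B[j]=29 take 29 → j++
[i=10,j=7] A[i]=34<=B[j]=37 take 34 → i++
[i=11,j=7] A[i]=37<=B[j]=37 take 37 → i++
[i=12,j=7] A done, take B[j]=37 → j++

merged[5] = 15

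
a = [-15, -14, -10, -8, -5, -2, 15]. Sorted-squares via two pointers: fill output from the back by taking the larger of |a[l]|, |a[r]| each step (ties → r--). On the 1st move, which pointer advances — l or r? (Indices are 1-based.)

l=1 r=7: |-15|<=|15| out[7]=225, r--

r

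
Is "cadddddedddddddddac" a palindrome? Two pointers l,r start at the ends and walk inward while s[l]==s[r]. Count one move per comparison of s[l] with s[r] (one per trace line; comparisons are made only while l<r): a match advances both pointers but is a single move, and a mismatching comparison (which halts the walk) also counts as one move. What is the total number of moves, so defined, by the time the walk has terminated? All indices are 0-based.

[0,18] 'c'=='c' → l++,r--
[1,17] 'a'=='a' → l++,r--
[2,16] 'd'=='d' → l++,r--
[3,15] 'd'=='d' → l++,r--
[4,14] 'd'=='d' → l++,r--
[5,13] 'd'=='d' → l++,r--
[6,12] 'd'=='d' → l++,r--
[7,11] 'e'!='d' → stop

8 moves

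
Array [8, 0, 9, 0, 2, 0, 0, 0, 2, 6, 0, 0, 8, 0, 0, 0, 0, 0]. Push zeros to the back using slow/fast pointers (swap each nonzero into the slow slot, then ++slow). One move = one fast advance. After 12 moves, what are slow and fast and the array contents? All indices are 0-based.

slow=5, fast=12, a=[8, 9, 2, 2, 6, 0, 0, 0, 0, 0, 0, 0, 8, 0, 0, 0, 0, 0]

(s=0,f=0) a[fast]=8≠0 swap→a[0]=8 → slow++,fast++
(s=1,f=1) a[fast]=0 → fast++
(s=1,f=2) a[fast]=9≠0 swap→a[1]=9 → slow++,fast++
(s=2,f=3) a[fast]=0 → fast++
(s=2,f=4) a[fast]=2≠0 swap→a[2]=2 → slow++,fast++
(s=3,f=5) a[fast]=0 → fast++
(s=3,f=6) a[fast]=0 → fast++
(s=3,f=7) a[fast]=0 → fast++
(s=3,f=8) a[fast]=2≠0 swap→a[3]=2 → slow++,fast++
(s=4,f=9) a[fast]=6≠0 swap→a[4]=6 → slow++,fast++
(s=5,f=10) a[fast]=0 → fast++
(s=5,f=11) a[fast]=0 → fast++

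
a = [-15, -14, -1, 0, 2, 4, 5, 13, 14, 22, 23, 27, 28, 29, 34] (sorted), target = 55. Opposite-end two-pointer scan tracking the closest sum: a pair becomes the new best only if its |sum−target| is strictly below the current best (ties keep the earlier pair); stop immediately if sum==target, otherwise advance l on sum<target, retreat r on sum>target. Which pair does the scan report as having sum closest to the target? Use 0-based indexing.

pair (27, 28) with sum 55 (|Δ|=0)

[0,14] -15+34=19 d=36 * → l++
[1,14] -14+34=20 d=35 * → l++
[2,14] -1+34=33 d=22 * → l++
[3,14] 0+34=34 d=21 * → l++
[4,14] 2+34=36 d=19 * → l++
[5,14] 4+34=38 d=17 * → l++
[6,14] 5+34=39 d=16 * → l++
[7,14] 13+34=47 d=8 * → l++
[8,14] 14+34=48 d=7 * → l++
[9,14] 22+34=56 d=1 * → r--
[9,13] 22+29=51 d=4 → l++
[10,13] 23+29=52 d=3 → l++
[11,13] 27+29=56 d=1 → r--
[11,12] 27+28=55 d=0 * → stop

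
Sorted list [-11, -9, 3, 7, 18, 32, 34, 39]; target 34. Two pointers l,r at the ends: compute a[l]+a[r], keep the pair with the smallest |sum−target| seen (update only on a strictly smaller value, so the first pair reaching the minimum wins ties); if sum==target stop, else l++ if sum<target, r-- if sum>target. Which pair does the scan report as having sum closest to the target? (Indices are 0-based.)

[0,7] -11+39=28 d=6 * → l++
[1,7] -9+39=30 d=4 * → l++
[2,7] 3+39=42 d=8 → r--
[2,6] 3+34=37 d=3 * → r--
[2,5] 3+32=35 d=1 * → r--
[2,4] 3+18=21 d=13 → l++
[3,4] 7+18=25 d=9 → l++

pair (3, 32) with sum 35 (|Δ|=1)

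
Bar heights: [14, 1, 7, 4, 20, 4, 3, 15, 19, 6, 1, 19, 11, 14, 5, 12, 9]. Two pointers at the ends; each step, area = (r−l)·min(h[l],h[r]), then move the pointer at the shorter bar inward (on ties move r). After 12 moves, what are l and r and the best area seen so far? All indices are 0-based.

[0,16] min(14,9)*16=144 best=144 * → r--
[0,15] min(14,12)*15=180 best=180 * → r--
[0,14] min(14,5)*14=70 best=180 → r--
[0,13] min(14,14)*13=182 best=182 * → r--
[0,12] min(14,11)*12=132 best=182 → r--
[0,11] min(14,19)*11=154 best=182 → l++
[1,11] min(1,19)*10=10 best=182 → l++
[2,11] min(7,19)*9=63 best=182 → l++
[3,11] min(4,19)*8=32 best=182 → l++
[4,11] min(20,19)*7=133 best=182 → r--
[4,10] min(20,1)*6=6 best=182 → r--
[4,9] min(20,6)*5=30 best=182 → r--

l=4, r=8, best area=182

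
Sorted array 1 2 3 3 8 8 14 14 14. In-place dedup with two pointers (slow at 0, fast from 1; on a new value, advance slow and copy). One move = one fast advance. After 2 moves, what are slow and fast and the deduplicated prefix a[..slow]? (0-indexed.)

slow=2, fast=3, prefix=[1, 2, 3]

(s=0,f=1) a[fast]=2≠a[slow]=1 write a[1]=2 → slow++,fast++
(s=1,f=2) a[fast]=3≠a[slow]=2 write a[2]=3 → slow++,fast++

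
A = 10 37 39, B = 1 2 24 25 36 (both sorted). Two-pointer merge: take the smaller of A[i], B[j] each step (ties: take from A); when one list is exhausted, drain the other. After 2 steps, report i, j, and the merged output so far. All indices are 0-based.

i=0, j=2, merged so far=[1, 2]

i=0 j=0: A[i]=10>B[j]=1 take 1, j++
i=0 j=1: A[i]=10>B[j]=2 take 2, j++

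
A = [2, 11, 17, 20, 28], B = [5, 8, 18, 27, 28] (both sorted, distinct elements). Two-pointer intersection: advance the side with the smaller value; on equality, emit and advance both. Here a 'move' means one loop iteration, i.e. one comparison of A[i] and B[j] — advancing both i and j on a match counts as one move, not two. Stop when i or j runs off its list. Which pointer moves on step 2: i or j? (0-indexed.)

j

i=0 j=0: 2<5, i++
i=1 j=0: 11>5, j++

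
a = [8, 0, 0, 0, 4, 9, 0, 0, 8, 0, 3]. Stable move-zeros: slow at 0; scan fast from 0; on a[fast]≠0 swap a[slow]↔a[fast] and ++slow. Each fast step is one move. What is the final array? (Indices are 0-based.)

(s=0,f=0) a[fast]=8≠0 swap→a[0]=8 → slow++,fast++
(s=1,f=1) a[fast]=0 → fast++
(s=1,f=2) a[fast]=0 → fast++
(s=1,f=3) a[fast]=0 → fast++
(s=1,f=4) a[fast]=4≠0 swap→a[1]=4 → slow++,fast++
(s=2,f=5) a[fast]=9≠0 swap→a[2]=9 → slow++,fast++
(s=3,f=6) a[fast]=0 → fast++
(s=3,f=7) a[fast]=0 → fast++
(s=3,f=8) a[fast]=8≠0 swap→a[3]=8 → slow++,fast++
(s=4,f=9) a[fast]=0 → fast++
(s=4,f=10) a[fast]=3≠0 swap→a[4]=3 → slow++,fast++

[8, 4, 9, 8, 3, 0, 0, 0, 0, 0, 0]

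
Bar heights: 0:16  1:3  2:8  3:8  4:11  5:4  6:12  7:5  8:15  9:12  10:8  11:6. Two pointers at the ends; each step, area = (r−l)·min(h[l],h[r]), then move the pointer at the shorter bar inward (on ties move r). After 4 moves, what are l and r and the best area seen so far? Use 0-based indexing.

l=0 r=11: min(16,6)*11=66 best=66 *, r--
l=0 r=10: min(16,8)*10=80 best=80 *, r--
l=0 r=9: min(16,12)*9=108 best=108 *, r--
l=0 r=8: min(16,15)*8=120 best=120 *, r--

l=0, r=7, best area=120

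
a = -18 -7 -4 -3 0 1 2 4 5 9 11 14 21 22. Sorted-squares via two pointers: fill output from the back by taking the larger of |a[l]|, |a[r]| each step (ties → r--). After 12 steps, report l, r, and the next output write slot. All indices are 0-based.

l=4, r=5, next write slot=1

l=0 r=13: |-18|<=|22| out[13]=484, r--
l=0 r=12: |-18|<=|21| out[12]=441, r--
l=0 r=11: |-18|>|14| out[11]=324, l++
l=1 r=11: |-7|<=|14| out[10]=196, r--
l=1 r=10: |-7|<=|11| out[9]=121, r--
l=1 r=9: |-7|<=|9| out[8]=81, r--
l=1 r=8: |-7|>|5| out[7]=49, l++
l=2 r=8: |-4|<=|5| out[6]=25, r--
l=2 r=7: |-4|<=|4| out[5]=16, r--
l=2 r=6: |-4|>|2| out[4]=16, l++
l=3 r=6: |-3|>|2| out[3]=9, l++
l=4 r=6: |0|<=|2| out[2]=4, r--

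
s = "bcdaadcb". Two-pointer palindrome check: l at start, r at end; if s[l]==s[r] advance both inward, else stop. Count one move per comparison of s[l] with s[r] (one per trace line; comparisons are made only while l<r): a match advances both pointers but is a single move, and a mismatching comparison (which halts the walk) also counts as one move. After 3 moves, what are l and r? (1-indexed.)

[1,8] 'b'=='b' → l++,r--
[2,7] 'c'=='c' → l++,r--
[3,6] 'd'=='d' → l++,r--

l=4, r=5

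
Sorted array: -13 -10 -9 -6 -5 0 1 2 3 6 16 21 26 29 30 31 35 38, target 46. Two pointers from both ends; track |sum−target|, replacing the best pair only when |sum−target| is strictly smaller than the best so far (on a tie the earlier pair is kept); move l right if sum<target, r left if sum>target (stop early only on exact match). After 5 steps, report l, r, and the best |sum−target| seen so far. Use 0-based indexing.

l=0 r=17: -13+38=25 d=21 *, l++
l=1 r=17: -10+38=28 d=18 *, l++
l=2 r=17: -9+38=29 d=17 *, l++
l=3 r=17: -6+38=32 d=14 *, l++
l=4 r=17: -5+38=33 d=13 *, l++

l=5, r=17, best |Δ|=13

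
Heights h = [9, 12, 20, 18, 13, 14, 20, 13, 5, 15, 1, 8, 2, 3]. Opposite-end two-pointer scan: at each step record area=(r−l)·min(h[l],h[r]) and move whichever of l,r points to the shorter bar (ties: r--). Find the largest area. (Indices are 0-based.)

max area = 105

[0,13] min(9,3)*13=39 best=39 * → r--
[0,12] min(9,2)*12=24 best=39 → r--
[0,11] min(9,8)*11=88 best=88 * → r--
[0,10] min(9,1)*10=10 best=88 → r--
[0,9] min(9,15)*9=81 best=88 → l++
[1,9] min(12,15)*8=96 best=96 * → l++
[2,9] min(20,15)*7=105 best=105 * → r--
[2,8] min(20,5)*6=30 best=105 → r--
[2,7] min(20,13)*5=65 best=105 → r--
[2,6] min(20,20)*4=80 best=105 → r--
[2,5] min(20,14)*3=42 best=105 → r--
[2,4] min(20,13)*2=26 best=105 → r--
[2,3] min(20,18)*1=18 best=105 → r--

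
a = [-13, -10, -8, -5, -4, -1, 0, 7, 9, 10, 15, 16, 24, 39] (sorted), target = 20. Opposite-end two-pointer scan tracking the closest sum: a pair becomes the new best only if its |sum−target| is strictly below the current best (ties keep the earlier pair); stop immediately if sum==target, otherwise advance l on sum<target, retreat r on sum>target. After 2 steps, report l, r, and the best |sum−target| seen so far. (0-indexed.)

[0,13] -13+39=26 d=6 * → r--
[0,12] -13+24=11 d=9 → l++

l=1, r=12, best |Δ|=6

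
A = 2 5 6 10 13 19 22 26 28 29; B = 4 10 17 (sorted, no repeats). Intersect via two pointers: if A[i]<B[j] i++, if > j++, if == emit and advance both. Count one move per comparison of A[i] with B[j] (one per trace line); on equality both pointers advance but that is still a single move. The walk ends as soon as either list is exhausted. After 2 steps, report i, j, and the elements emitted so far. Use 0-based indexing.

i=1, j=1, emitted=[]

i=0 j=0: 2<4, i++
i=1 j=0: 5>4, j++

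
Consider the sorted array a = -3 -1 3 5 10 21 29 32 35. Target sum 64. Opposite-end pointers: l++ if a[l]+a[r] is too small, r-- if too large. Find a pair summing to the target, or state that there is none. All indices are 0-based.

(29, 35)

[0,8] -3+35=32 <64 → l++
[1,8] -1+35=34 <64 → l++
[2,8] 3+35=38 <64 → l++
[3,8] 5+35=40 <64 → l++
[4,8] 10+35=45 <64 → l++
[5,8] 21+35=56 <64 → l++
[6,8] 29+35=64 → found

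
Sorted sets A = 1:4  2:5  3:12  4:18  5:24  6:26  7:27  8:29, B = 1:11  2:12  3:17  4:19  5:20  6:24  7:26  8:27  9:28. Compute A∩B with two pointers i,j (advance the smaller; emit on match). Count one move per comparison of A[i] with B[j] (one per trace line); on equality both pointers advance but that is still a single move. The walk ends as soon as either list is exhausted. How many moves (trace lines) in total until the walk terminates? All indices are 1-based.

12 moves

i=1 j=1: 4<11, i++
i=2 j=1: 5<11, i++
i=3 j=1: 12>11, j++
i=3 j=2: 12==12 emit, i++,j++
i=4 j=3: 18>17, j++
i=4 j=4: 18<19, i++
i=5 j=4: 24>19, j++
i=5 j=5: 24>20, j++
i=5 j=6: 24==24 emit, i++,j++
i=6 j=7: 26==26 emit, i++,j++
i=7 j=8: 27==27 emit, i++,j++
i=8 j=9: 29>28, j++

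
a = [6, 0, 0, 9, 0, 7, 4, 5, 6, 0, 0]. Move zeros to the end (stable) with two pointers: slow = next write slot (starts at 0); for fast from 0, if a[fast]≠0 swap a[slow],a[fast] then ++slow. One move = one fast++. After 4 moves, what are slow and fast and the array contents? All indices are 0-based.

slow=2, fast=4, a=[6, 9, 0, 0, 0, 7, 4, 5, 6, 0, 0]

(s=0,f=0) a[fast]=6≠0 swap→a[0]=6 → slow++,fast++
(s=1,f=1) a[fast]=0 → fast++
(s=1,f=2) a[fast]=0 → fast++
(s=1,f=3) a[fast]=9≠0 swap→a[1]=9 → slow++,fast++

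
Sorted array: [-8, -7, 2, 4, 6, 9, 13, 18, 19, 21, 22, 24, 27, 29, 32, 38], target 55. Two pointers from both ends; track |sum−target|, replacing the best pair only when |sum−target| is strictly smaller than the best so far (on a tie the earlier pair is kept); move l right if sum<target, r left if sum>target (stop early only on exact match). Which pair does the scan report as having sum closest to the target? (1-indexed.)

pair (18, 38) with sum 56 (|Δ|=1)

l=1 r=16: -8+38=30 d=25 *, l++
l=2 r=16: -7+38=31 d=24 *, l++
l=3 r=16: 2+38=40 d=15 *, l++
l=4 r=16: 4+38=42 d=13 *, l++
l=5 r=16: 6+38=44 d=11 *, l++
l=6 r=16: 9+38=47 d=8 *, l++
l=7 r=16: 13+38=51 d=4 *, l++
l=8 r=16: 18+38=56 d=1 *, r--
l=8 r=15: 18+32=50 d=5, l++
l=9 r=15: 19+32=51 d=4, l++
l=10 r=15: 21+32=53 d=2, l++
l=11 r=15: 22+32=54 d=1, l++
l=12 r=15: 24+32=56 d=1, r--
l=12 r=14: 24+29=53 d=2, l++
l=13 r=14: 27+29=56 d=1, r--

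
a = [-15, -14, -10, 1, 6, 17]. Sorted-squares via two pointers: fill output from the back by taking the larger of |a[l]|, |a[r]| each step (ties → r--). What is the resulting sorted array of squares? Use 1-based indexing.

l=1 r=6: |-15|<=|17| out[6]=289, r--
l=1 r=5: |-15|>|6| out[5]=225, l++
l=2 r=5: |-14|>|6| out[4]=196, l++
l=3 r=5: |-10|>|6| out[3]=100, l++
l=4 r=5: |1|<=|6| out[2]=36, r--
l=4 r=4: |1|<=|1| out[1]=1, r--

[1, 36, 100, 196, 225, 289]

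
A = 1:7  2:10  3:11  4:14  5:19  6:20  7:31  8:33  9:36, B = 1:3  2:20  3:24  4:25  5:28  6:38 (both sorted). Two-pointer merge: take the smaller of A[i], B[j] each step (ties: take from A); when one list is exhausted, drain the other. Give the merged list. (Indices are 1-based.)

[3, 7, 10, 11, 14, 19, 20, 20, 24, 25, 28, 31, 33, 36, 38]

i=1 j=1: A[i]=7>B[j]=3 take 3, j++
i=1 j=2: A[i]=7<=B[j]=20 take 7, i++
i=2 j=2: A[i]=10<=B[j]=20 take 10, i++
i=3 j=2: A[i]=11<=B[j]=20 take 11, i++
i=4 j=2: A[i]=14<=B[j]=20 take 14, i++
i=5 j=2: A[i]=19<=B[j]=20 take 19, i++
i=6 j=2: A[i]=20<=B[j]=20 take 20, i++
i=7 j=2: A[i]=31>B[j]=20 take 20, j++
i=7 j=3: A[i]=31>B[j]=24 take 24, j++
i=7 j=4: A[i]=31>B[j]=25 take 25, j++
i=7 j=5: A[i]=31>B[j]=28 take 28, j++
i=7 j=6: A[i]=31<=B[j]=38 take 31, i++
i=8 j=6: A[i]=33<=B[j]=38 take 33, i++
i=9 j=6: A[i]=36<=B[j]=38 take 36, i++
i=10 j=6: A done, take B[j]=38, j++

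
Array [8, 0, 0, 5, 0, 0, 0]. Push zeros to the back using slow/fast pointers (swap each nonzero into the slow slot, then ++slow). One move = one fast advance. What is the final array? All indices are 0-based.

[8, 5, 0, 0, 0, 0, 0]

(s=0,f=0) a[fast]=8≠0 swap→a[0]=8 → slow++,fast++
(s=1,f=1) a[fast]=0 → fast++
(s=1,f=2) a[fast]=0 → fast++
(s=1,f=3) a[fast]=5≠0 swap→a[1]=5 → slow++,fast++
(s=2,f=4) a[fast]=0 → fast++
(s=2,f=5) a[fast]=0 → fast++
(s=2,f=6) a[fast]=0 → fast++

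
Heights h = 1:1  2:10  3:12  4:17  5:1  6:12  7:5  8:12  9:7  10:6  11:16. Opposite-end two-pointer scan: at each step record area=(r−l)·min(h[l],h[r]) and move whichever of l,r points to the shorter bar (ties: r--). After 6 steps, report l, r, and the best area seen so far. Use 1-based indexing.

[1,11] min(1,16)*10=10 best=10 * → l++
[2,11] min(10,16)*9=90 best=90 * → l++
[3,11] min(12,16)*8=96 best=96 * → l++
[4,11] min(17,16)*7=112 best=112 * → r--
[4,10] min(17,6)*6=36 best=112 → r--
[4,9] min(17,7)*5=35 best=112 → r--

l=4, r=8, best area=112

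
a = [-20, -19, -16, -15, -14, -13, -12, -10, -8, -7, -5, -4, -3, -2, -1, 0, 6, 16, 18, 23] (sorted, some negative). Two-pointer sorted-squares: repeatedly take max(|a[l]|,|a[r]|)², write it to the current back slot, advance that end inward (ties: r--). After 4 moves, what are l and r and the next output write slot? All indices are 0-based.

l=0 r=19: |-20|<=|23| out[19]=529, r--
l=0 r=18: |-20|>|18| out[18]=400, l++
l=1 r=18: |-19|>|18| out[17]=361, l++
l=2 r=18: |-16|<=|18| out[16]=324, r--

l=2, r=17, next write slot=15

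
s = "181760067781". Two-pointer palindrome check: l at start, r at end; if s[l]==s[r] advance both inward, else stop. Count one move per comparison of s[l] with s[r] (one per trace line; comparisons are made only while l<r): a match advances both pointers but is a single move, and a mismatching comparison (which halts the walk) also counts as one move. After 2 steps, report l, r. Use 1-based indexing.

l=3, r=10

l=1 r=12: '1'=='1', l++,r--
l=2 r=11: '8'=='8', l++,r--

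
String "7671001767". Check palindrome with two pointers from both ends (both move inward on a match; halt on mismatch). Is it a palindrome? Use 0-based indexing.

[0,9] '7'=='7' → l++,r--
[1,8] '6'=='6' → l++,r--
[2,7] '7'=='7' → l++,r--
[3,6] '1'=='1' → l++,r--
[4,5] '0'=='0' → l++,r--

palindrome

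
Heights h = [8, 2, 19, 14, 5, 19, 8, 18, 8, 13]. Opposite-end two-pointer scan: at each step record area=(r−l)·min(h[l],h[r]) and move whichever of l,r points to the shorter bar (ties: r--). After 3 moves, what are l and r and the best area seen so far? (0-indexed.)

[0,9] min(8,13)*9=72 best=72 * → l++
[1,9] min(2,13)*8=16 best=72 → l++
[2,9] min(19,13)*7=91 best=91 * → r--

l=2, r=8, best area=91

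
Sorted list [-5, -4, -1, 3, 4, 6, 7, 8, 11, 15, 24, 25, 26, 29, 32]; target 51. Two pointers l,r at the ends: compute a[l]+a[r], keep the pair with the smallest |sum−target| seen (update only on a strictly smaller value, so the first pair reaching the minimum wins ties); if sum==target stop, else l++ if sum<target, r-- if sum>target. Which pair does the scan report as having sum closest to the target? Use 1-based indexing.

[1,15] -5+32=27 d=24 * → l++
[2,15] -4+32=28 d=23 * → l++
[3,15] -1+32=31 d=20 * → l++
[4,15] 3+32=35 d=16 * → l++
[5,15] 4+32=36 d=15 * → l++
[6,15] 6+32=38 d=13 * → l++
[7,15] 7+32=39 d=12 * → l++
[8,15] 8+32=40 d=11 * → l++
[9,15] 11+32=43 d=8 * → l++
[10,15] 15+32=47 d=4 * → l++
[11,15] 24+32=56 d=5 → r--
[11,14] 24+29=53 d=2 * → r--
[11,13] 24+26=50 d=1 * → l++
[12,13] 25+26=51 d=0 * → stop

pair (25, 26) with sum 51 (|Δ|=0)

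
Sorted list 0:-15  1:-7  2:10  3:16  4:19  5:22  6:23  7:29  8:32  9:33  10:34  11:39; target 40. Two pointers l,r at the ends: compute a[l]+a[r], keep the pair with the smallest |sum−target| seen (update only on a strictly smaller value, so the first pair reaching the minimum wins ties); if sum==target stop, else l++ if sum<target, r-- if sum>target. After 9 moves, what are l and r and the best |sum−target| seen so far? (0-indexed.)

l=4, r=6, best |Δ|=1

[0,11] -15+39=24 d=16 * → l++
[1,11] -7+39=32 d=8 * → l++
[2,11] 10+39=49 d=9 → r--
[2,10] 10+34=44 d=4 * → r--
[2,9] 10+33=43 d=3 * → r--
[2,8] 10+32=42 d=2 * → r--
[2,7] 10+29=39 d=1 * → l++
[3,7] 16+29=45 d=5 → r--
[3,6] 16+23=39 d=1 → l++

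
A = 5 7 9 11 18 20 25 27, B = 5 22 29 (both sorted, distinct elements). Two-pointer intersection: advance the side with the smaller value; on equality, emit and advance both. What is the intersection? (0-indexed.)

[i=0,j=0] 5==5 emit → i++,j++
[i=1,j=1] 7<22 → i++
[i=2,j=1] 9<22 → i++
[i=3,j=1] 11<22 → i++
[i=4,j=1] 18<22 → i++
[i=5,j=1] 20<22 → i++
[i=6,j=1] 25>22 → j++
[i=6,j=2] 25<29 → i++
[i=7,j=2] 27<29 → i++

intersection = [5]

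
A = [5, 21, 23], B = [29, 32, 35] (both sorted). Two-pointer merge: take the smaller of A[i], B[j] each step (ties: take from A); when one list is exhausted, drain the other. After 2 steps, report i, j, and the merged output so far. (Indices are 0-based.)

[i=0,j=0] A[i]=5<=B[j]=29 take 5 → i++
[i=1,j=0] A[i]=21<=B[j]=29 take 21 → i++

i=2, j=0, merged so far=[5, 21]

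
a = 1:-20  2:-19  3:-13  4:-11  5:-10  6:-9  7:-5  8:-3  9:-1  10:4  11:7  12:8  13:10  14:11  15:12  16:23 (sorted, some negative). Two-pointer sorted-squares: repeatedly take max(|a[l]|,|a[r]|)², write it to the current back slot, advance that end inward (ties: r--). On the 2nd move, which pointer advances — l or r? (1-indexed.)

l=1 r=16: |-20|<=|23| out[16]=529, r--
l=1 r=15: |-20|>|12| out[15]=400, l++

l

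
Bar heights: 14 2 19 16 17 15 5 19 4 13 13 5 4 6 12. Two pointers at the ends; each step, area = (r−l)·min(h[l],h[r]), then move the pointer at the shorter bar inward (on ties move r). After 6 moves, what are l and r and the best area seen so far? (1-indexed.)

l=1 r=15: min(14,12)*14=168 best=168 *, r--
l=1 r=14: min(14,6)*13=78 best=168, r--
l=1 r=13: min(14,4)*12=48 best=168, r--
l=1 r=12: min(14,5)*11=55 best=168, r--
l=1 r=11: min(14,13)*10=130 best=168, r--
l=1 r=10: min(14,13)*9=117 best=168, r--

l=1, r=9, best area=168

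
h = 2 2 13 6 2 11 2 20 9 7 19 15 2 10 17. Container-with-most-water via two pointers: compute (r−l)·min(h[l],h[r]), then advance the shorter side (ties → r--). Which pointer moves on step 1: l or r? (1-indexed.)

l=1 r=15: min(2,17)*14=28 best=28 *, l++

l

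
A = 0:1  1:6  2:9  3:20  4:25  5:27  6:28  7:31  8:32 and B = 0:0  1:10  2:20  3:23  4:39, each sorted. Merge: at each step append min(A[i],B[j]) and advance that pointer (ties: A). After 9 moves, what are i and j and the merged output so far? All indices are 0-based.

i=0 j=0: A[i]=1>B[j]=0 take 0, j++
i=0 j=1: A[i]=1<=B[j]=10 take 1, i++
i=1 j=1: A[i]=6<=B[j]=10 take 6, i++
i=2 j=1: A[i]=9<=B[j]=10 take 9, i++
i=3 j=1: A[i]=20>B[j]=10 take 10, j++
i=3 j=2: A[i]=20<=B[j]=20 take 20, i++
i=4 j=2: A[i]=25>B[j]=20 take 20, j++
i=4 j=3: A[i]=25>B[j]=23 take 23, j++
i=4 j=4: A[i]=25<=B[j]=39 take 25, i++

i=5, j=4, merged so far=[0, 1, 6, 9, 10, 20, 20, 23, 25]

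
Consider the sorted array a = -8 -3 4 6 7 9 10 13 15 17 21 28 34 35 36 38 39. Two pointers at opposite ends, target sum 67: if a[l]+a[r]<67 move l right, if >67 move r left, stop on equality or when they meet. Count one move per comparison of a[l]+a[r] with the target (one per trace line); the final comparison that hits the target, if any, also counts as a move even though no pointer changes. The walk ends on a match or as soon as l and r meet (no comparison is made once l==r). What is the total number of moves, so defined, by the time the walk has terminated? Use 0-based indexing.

12 moves

l=0 r=16: -8+39=31 <67, l++
l=1 r=16: -3+39=36 <67, l++
l=2 r=16: 4+39=43 <67, l++
l=3 r=16: 6+39=45 <67, l++
l=4 r=16: 7+39=46 <67, l++
l=5 r=16: 9+39=48 <67, l++
l=6 r=16: 10+39=49 <67, l++
l=7 r=16: 13+39=52 <67, l++
l=8 r=16: 15+39=54 <67, l++
l=9 r=16: 17+39=56 <67, l++
l=10 r=16: 21+39=60 <67, l++
l=11 r=16: 28+39=67, found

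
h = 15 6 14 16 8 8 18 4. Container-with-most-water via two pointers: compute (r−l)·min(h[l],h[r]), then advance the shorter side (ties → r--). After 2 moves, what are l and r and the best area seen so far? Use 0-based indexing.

[0,7] min(15,4)*7=28 best=28 * → r--
[0,6] min(15,18)*6=90 best=90 * → l++

l=1, r=6, best area=90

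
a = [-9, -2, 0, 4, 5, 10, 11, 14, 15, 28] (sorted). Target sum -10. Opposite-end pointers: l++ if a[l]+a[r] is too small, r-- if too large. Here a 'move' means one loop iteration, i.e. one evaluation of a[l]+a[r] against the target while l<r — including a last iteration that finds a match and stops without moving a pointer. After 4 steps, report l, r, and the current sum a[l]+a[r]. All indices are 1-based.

l=1 r=10: -9+28=19 >-10, r--
l=1 r=9: -9+15=6 >-10, r--
l=1 r=8: -9+14=5 >-10, r--
l=1 r=7: -9+11=2 >-10, r--

l=1, r=6, sum=1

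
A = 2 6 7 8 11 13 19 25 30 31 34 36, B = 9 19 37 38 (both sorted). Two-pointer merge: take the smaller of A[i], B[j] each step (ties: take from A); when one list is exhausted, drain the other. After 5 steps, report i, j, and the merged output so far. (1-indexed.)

i=5, j=2, merged so far=[2, 6, 7, 8, 9]

i=1 j=1: A[i]=2<=B[j]=9 take 2, i++
i=2 j=1: A[i]=6<=B[j]=9 take 6, i++
i=3 j=1: A[i]=7<=B[j]=9 take 7, i++
i=4 j=1: A[i]=8<=B[j]=9 take 8, i++
i=5 j=1: A[i]=11>B[j]=9 take 9, j++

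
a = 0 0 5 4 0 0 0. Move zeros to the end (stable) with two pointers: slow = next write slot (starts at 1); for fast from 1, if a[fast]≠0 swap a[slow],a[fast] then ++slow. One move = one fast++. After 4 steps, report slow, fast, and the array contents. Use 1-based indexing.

slow=3, fast=5, a=[5, 4, 0, 0, 0, 0, 0]

(s=1,f=1) a[fast]=0 → fast++
(s=1,f=2) a[fast]=0 → fast++
(s=1,f=3) a[fast]=5≠0 swap→a[1]=5 → slow++,fast++
(s=2,f=4) a[fast]=4≠0 swap→a[2]=4 → slow++,fast++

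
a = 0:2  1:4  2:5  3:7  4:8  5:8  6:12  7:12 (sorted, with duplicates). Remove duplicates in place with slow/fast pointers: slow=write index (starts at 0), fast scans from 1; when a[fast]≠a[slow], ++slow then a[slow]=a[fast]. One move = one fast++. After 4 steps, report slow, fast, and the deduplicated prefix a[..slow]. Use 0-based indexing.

slow=4, fast=5, prefix=[2, 4, 5, 7, 8]

slow=0 fast=1: a[fast]=4≠a[slow]=2 write a[1]=4, slow++,fast++
slow=1 fast=2: a[fast]=5≠a[slow]=4 write a[2]=5, slow++,fast++
slow=2 fast=3: a[fast]=7≠a[slow]=5 write a[3]=7, slow++,fast++
slow=3 fast=4: a[fast]=8≠a[slow]=7 write a[4]=8, slow++,fast++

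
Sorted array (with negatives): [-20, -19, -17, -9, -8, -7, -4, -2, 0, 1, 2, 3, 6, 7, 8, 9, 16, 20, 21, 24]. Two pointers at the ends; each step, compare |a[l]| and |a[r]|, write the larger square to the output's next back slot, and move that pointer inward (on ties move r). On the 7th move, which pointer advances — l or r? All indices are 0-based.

r

[0,19] |-20|<=|24| out[19]=576 → r--
[0,18] |-20|<=|21| out[18]=441 → r--
[0,17] |-20|<=|20| out[17]=400 → r--
[0,16] |-20|>|16| out[16]=400 → l++
[1,16] |-19|>|16| out[15]=361 → l++
[2,16] |-17|>|16| out[14]=289 → l++
[3,16] |-9|<=|16| out[13]=256 → r--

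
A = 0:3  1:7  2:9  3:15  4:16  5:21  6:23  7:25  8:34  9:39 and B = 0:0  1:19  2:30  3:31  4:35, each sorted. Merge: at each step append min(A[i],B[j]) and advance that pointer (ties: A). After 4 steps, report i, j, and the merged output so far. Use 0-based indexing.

i=3, j=1, merged so far=[0, 3, 7, 9]

[i=0,j=0] A[i]=3>B[j]=0 take 0 → j++
[i=0,j=1] A[i]=3<=B[j]=19 take 3 → i++
[i=1,j=1] A[i]=7<=B[j]=19 take 7 → i++
[i=2,j=1] A[i]=9<=B[j]=19 take 9 → i++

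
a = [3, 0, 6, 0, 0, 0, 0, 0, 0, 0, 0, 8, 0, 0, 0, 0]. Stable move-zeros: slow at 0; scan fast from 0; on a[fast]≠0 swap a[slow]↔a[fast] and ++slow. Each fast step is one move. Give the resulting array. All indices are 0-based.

(s=0,f=0) a[fast]=3≠0 swap→a[0]=3 → slow++,fast++
(s=1,f=1) a[fast]=0 → fast++
(s=1,f=2) a[fast]=6≠0 swap→a[1]=6 → slow++,fast++
(s=2,f=3) a[fast]=0 → fast++
(s=2,f=4) a[fast]=0 → fast++
(s=2,f=5) a[fast]=0 → fast++
(s=2,f=6) a[fast]=0 → fast++
(s=2,f=7) a[fast]=0 → fast++
(s=2,f=8) a[fast]=0 → fast++
(s=2,f=9) a[fast]=0 → fast++
(s=2,f=10) a[fast]=0 → fast++
(s=2,f=11) a[fast]=8≠0 swap→a[2]=8 → slow++,fast++
(s=3,f=12) a[fast]=0 → fast++
(s=3,f=13) a[fast]=0 → fast++
(s=3,f=14) a[fast]=0 → fast++
(s=3,f=15) a[fast]=0 → fast++

[3, 6, 8, 0, 0, 0, 0, 0, 0, 0, 0, 0, 0, 0, 0, 0]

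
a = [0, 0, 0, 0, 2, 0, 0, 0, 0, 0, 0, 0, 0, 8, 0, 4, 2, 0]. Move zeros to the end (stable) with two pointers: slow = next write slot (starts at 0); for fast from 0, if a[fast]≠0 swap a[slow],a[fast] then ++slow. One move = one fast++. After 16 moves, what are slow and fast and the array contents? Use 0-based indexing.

slow=3, fast=16, a=[2, 8, 4, 0, 0, 0, 0, 0, 0, 0, 0, 0, 0, 0, 0, 0, 2, 0]

(s=0,f=0) a[fast]=0 → fast++
(s=0,f=1) a[fast]=0 → fast++
(s=0,f=2) a[fast]=0 → fast++
(s=0,f=3) a[fast]=0 → fast++
(s=0,f=4) a[fast]=2≠0 swap→a[0]=2 → slow++,fast++
(s=1,f=5) a[fast]=0 → fast++
(s=1,f=6) a[fast]=0 → fast++
(s=1,f=7) a[fast]=0 → fast++
(s=1,f=8) a[fast]=0 → fast++
(s=1,f=9) a[fast]=0 → fast++
(s=1,f=10) a[fast]=0 → fast++
(s=1,f=11) a[fast]=0 → fast++
(s=1,f=12) a[fast]=0 → fast++
(s=1,f=13) a[fast]=8≠0 swap→a[1]=8 → slow++,fast++
(s=2,f=14) a[fast]=0 → fast++
(s=2,f=15) a[fast]=4≠0 swap→a[2]=4 → slow++,fast++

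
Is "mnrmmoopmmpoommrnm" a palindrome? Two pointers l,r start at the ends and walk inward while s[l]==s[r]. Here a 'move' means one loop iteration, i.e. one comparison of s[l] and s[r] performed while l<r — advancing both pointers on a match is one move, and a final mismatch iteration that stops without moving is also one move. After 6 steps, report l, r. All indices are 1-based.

[1,18] 'm'=='m' → l++,r--
[2,17] 'n'=='n' → l++,r--
[3,16] 'r'=='r' → l++,r--
[4,15] 'm'=='m' → l++,r--
[5,14] 'm'=='m' → l++,r--
[6,13] 'o'=='o' → l++,r--

l=7, r=12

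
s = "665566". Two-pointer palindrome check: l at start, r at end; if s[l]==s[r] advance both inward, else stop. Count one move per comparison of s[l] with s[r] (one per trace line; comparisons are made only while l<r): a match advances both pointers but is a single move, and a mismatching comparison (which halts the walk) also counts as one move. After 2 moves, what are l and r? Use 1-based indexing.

l=3, r=4

l=1 r=6: '6'=='6', l++,r--
l=2 r=5: '6'=='6', l++,r--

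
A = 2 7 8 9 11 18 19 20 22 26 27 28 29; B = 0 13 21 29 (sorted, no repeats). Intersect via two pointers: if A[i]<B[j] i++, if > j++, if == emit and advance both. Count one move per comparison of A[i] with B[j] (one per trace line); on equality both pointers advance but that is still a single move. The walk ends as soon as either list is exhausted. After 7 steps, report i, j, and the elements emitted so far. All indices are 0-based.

[i=0,j=0] 2>0 → j++
[i=0,j=1] 2<13 → i++
[i=1,j=1] 7<13 → i++
[i=2,j=1] 8<13 → i++
[i=3,j=1] 9<13 → i++
[i=4,j=1] 11<13 → i++
[i=5,j=1] 18>13 → j++

i=5, j=2, emitted=[]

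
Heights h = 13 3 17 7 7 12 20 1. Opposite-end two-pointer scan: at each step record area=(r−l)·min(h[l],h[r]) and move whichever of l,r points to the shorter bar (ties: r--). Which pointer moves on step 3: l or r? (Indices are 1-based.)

[1,8] min(13,1)*7=7 best=7 * → r--
[1,7] min(13,20)*6=78 best=78 * → l++
[2,7] min(3,20)*5=15 best=78 → l++

l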